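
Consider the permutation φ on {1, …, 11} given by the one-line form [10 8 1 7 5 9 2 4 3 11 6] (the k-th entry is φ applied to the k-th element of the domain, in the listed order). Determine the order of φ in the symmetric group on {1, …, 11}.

12

Decomposing into disjoint cycles gives cycle lengths 6, 4, 1.
The order is lcm(6, 4) = 12.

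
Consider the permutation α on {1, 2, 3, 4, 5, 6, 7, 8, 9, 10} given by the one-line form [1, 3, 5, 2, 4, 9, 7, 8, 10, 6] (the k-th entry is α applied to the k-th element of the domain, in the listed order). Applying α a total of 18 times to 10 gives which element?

Tracing 10 → 6 → … returns to 10 after 3 steps, so 10 lies in a 3-cycle (6, 9, 10).
On a 3-cycle, α^3 is the identity, so α^18 = α^0 there (18 ≡ 0 mod 3).
So α^18(10) = 10.

10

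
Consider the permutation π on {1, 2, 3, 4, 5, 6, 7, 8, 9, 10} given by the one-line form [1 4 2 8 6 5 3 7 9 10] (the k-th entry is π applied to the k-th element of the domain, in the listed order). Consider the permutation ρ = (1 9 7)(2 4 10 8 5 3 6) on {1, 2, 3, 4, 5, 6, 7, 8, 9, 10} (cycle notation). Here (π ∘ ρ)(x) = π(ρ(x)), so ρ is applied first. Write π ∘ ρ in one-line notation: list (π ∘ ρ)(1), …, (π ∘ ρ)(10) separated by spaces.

9 8 5 10 2 4 1 6 3 7

Chase each element through ρ then π: 1 → 9 → 9; 2 → 4 → 8; 3 → 6 → 5; 4 → 10 → 10; 5 → 3 → 2; 6 → 2 → 4; 7 → 1 → 1; 8 → 5 → 6; 9 → 7 → 3; 10 → 8 → 7.
So π ∘ ρ in one-line form is 9 8 5 10 2 4 1 6 3 7.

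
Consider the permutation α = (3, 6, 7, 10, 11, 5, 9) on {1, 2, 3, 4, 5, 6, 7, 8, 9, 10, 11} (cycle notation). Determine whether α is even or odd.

even

The cycle lengths are 7, 1, 1, 1, 1.
A cycle is odd iff its length is even; α has 0 even-length cycles, so sgn(α) = (−1)^0 and α is even.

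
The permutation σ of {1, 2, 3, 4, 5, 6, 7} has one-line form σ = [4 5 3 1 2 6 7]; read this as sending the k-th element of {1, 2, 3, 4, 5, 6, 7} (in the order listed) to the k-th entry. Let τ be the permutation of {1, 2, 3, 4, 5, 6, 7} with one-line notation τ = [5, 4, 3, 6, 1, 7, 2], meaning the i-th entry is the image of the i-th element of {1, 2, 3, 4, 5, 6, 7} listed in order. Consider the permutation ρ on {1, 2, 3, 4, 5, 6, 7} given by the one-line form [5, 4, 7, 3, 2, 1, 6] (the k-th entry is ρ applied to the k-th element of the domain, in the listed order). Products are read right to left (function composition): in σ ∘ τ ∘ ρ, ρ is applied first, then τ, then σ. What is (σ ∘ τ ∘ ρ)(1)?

4

(σ ∘ τ ∘ ρ)(1) = σ(τ(ρ(1))). ρ(1) = 5, then τ(5) = 1, then σ(1) = 4, so the result is 4.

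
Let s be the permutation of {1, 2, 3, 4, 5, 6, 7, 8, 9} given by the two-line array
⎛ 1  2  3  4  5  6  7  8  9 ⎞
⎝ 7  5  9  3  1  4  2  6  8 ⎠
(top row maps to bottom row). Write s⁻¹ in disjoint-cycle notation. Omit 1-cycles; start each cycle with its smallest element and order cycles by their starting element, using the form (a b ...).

First write s in disjoint cycles: (1 7 2 5)(3 9 8 6 4).
Reversing each cycle (and rotating so the smallest element leads) gives s⁻¹ = (1 5 2 7)(3 4 6 8 9).

(1 5 2 7)(3 4 6 8 9)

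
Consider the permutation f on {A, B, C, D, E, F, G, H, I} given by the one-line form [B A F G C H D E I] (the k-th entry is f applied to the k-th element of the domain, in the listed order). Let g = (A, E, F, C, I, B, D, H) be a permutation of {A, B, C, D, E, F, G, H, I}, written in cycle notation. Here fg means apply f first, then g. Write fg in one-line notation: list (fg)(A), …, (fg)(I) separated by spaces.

Chase each element through f then g: A → B → D; B → A → E; C → F → C; D → G → G; E → C → I; F → H → A; G → D → H; H → E → F; I → I → B.
Collecting the images, fg = [D E C G I A H F B].

D E C G I A H F B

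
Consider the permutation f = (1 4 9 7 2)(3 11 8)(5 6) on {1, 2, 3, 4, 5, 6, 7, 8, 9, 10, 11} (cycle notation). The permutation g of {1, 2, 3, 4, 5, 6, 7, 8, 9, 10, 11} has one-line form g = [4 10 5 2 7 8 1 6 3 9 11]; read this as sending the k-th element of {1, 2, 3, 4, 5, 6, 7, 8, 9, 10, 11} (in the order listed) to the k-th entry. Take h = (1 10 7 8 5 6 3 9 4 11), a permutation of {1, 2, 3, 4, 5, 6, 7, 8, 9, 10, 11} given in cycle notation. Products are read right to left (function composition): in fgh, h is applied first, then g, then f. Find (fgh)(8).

2

Apply the permutations in order: h(8) = 5, then g(5) = 7, then f(7) = 2. So (fgh)(8) = 2.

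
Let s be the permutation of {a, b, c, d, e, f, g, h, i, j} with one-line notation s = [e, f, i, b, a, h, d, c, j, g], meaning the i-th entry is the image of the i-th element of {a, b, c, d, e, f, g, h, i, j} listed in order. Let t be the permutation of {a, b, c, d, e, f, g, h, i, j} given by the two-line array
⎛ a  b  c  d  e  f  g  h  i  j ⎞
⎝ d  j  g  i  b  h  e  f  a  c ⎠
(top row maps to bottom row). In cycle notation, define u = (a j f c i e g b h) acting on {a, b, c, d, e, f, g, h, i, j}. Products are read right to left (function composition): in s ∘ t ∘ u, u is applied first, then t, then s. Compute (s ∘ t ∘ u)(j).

(s ∘ t ∘ u)(j) = s(t(u(j))). u(j) = f, then t(f) = h, then s(h) = c, so the result is c.

c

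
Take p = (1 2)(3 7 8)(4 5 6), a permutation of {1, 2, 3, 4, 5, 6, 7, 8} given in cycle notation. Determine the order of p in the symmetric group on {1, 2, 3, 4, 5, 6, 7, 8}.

The cycle type of p is (3, 3, 2).
The order of p is the least common multiple of its cycle lengths: lcm(3, 3, 2) = 6.

6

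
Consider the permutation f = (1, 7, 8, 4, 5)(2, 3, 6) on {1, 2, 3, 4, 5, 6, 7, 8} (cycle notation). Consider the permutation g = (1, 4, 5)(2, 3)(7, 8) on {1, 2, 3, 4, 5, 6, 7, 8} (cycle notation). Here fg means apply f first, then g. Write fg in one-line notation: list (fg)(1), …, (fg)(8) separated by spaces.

8 2 6 1 4 3 7 5

For each element, apply f then g: 1 → 7 → 8; 2 → 3 → 2; 3 → 6 → 6; 4 → 5 → 1; 5 → 1 → 4; 6 → 2 → 3; 7 → 8 → 7; 8 → 4 → 5.
Collecting the images, fg = [8 2 6 1 4 3 7 5].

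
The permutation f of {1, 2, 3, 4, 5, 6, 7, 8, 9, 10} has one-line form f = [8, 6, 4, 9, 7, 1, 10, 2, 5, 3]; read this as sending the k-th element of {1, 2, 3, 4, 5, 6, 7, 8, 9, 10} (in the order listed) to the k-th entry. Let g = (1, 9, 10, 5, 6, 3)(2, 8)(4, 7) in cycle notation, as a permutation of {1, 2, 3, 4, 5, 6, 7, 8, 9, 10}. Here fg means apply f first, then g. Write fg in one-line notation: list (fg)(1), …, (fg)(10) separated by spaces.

(fg)(x) = g(f(x)). Computing each image: g(f(1)) = g(8) = 2, g(f(2)) = g(6) = 3, g(f(3)) = g(4) = 7, g(f(4)) = g(9) = 10, g(f(5)) = g(7) = 4, g(f(6)) = g(1) = 9, g(f(7)) = g(10) = 5, g(f(8)) = g(2) = 8, g(f(9)) = g(5) = 6, g(f(10)) = g(3) = 1.
Hence fg = [2 3 7 10 4 9 5 8 6 1].

2 3 7 10 4 9 5 8 6 1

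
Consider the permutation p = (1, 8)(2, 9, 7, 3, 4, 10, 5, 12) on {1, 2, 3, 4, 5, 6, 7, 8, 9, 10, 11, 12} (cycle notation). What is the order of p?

The disjoint cycles have lengths 8, 2, 1, 1.
The order is lcm(8, 2) = 8.

8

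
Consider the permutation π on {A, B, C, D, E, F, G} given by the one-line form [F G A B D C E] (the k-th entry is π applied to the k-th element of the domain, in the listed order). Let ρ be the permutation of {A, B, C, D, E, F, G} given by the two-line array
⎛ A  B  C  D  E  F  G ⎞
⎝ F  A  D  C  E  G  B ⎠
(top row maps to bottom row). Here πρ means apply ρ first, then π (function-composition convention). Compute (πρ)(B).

F

ρ(B) = A, then π(A) = F; composing gives (πρ)(B) = F.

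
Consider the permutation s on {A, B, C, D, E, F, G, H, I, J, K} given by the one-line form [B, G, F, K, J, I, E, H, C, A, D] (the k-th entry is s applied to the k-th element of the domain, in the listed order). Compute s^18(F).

F

Tracing F → I → … returns to F after 3 steps, so F lies in a 3-cycle (C, F, I).
On a 3-cycle, s^3 is the identity, so s^18 = s^0 there (18 ≡ 0 mod 3).
So s^18(F) = F.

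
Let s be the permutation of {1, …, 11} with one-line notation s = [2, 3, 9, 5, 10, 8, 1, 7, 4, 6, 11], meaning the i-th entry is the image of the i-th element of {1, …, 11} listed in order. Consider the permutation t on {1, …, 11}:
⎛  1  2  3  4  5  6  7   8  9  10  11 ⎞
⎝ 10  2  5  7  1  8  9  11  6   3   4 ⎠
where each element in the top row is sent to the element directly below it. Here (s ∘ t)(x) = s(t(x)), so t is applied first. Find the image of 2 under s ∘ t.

t(2) = 2, then s(2) = 3; composing gives (s ∘ t)(2) = 3.

3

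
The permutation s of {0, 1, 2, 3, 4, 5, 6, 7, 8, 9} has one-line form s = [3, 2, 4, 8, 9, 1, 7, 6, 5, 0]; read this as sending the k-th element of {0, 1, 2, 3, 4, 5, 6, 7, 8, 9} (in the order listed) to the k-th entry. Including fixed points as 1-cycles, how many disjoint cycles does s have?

2

The cycle decomposition is (0, 3, 8, 5, 1, 2, 4, 9)(6, 7), which has 2 cycles (counting 1-cycles).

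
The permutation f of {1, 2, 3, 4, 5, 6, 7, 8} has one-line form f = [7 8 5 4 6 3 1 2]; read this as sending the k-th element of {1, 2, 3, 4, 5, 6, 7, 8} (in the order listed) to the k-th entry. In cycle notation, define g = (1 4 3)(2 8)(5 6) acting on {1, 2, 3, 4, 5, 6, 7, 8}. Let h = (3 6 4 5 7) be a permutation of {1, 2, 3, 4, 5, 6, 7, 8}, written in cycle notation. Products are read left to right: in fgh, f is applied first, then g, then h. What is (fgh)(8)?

8

Apply the permutations in order: f(8) = 2, then g(2) = 8, then h(8) = 8. So (fgh)(8) = 8.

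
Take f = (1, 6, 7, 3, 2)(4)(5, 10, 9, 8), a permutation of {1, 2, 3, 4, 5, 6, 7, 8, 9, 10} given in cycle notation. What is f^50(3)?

3

3 lies in the 5-cycle (1, 6, 7, 3, 2).
Powers repeat with period 5 on this cycle, and 50 mod 5 = 0, so f^50(3) = f^0(3).
So f^50(3) = 3.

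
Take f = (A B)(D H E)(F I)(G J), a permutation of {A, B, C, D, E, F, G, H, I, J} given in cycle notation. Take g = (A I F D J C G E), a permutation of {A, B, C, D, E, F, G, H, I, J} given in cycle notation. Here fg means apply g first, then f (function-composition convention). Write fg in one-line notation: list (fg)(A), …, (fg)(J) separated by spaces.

(fg)(x) = f(g(x)). Computing each image: f(g(A)) = f(I) = F, f(g(B)) = f(B) = A, f(g(C)) = f(G) = J, f(g(D)) = f(J) = G, f(g(E)) = f(A) = B, f(g(F)) = f(D) = H, f(g(G)) = f(E) = D, f(g(H)) = f(H) = E, f(g(I)) = f(F) = I, f(g(J)) = f(C) = C.
Hence fg = [F A J G B H D E I C].

F A J G B H D E I C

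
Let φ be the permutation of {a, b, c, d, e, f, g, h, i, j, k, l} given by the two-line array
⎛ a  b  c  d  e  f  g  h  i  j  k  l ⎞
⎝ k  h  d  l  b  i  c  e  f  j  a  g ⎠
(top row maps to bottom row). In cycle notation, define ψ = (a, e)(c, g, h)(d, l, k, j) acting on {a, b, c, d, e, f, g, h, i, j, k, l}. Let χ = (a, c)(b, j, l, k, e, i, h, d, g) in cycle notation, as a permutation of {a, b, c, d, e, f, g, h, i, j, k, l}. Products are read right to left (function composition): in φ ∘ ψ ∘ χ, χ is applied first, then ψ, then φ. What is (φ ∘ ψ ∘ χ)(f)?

i

Apply the permutations in order: χ(f) = f, then ψ(f) = f, then φ(f) = i. So (φ ∘ ψ ∘ χ)(f) = i.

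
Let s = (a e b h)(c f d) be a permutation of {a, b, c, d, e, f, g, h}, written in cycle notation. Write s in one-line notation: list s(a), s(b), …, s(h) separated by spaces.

Each element maps to the next entry in its cycle (wrapping to the front): a→e, b→h, c→f, d→c, e→b, f→d, g→g, h→a.
So the one-line form is e h f c b d g a.

e h f c b d g a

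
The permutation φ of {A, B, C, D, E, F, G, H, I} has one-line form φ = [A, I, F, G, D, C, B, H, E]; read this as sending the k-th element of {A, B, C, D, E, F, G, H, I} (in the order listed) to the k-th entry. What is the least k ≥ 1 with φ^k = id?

10

Decomposing into disjoint cycles gives cycle lengths 5, 2, 1, 1.
The order of φ is the least common multiple of its cycle lengths: lcm(5, 2) = 10.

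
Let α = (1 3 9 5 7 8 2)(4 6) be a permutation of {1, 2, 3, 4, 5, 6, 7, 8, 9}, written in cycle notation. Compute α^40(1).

1 lies in the 7-cycle (1 3 9 5 7 8 2).
On a 7-cycle, α^7 is the identity, so α^40 = α^5 there (40 ≡ 5 mod 7).
Advancing 5 steps from 1: 1 → 3 → 9 → 5 → 7 → 8.

8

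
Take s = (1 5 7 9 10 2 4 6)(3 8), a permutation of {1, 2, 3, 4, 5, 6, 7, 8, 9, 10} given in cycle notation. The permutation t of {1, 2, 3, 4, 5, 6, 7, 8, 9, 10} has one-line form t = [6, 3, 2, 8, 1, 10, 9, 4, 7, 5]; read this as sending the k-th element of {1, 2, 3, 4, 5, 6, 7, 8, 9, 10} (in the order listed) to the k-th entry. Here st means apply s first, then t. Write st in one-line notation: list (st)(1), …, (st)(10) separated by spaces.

For each element, apply s then t: 1 → 5 → 1; 2 → 4 → 8; 3 → 8 → 4; 4 → 6 → 10; 5 → 7 → 9; 6 → 1 → 6; 7 → 9 → 7; 8 → 3 → 2; 9 → 10 → 5; 10 → 2 → 3.
So st in one-line form is 1 8 4 10 9 6 7 2 5 3.

1 8 4 10 9 6 7 2 5 3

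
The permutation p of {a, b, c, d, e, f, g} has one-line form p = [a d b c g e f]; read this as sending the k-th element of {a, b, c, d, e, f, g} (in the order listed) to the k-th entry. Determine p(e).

e is element number 5 of the domain, and entry number 5 of the one-line form is g, so p(e) = g.

g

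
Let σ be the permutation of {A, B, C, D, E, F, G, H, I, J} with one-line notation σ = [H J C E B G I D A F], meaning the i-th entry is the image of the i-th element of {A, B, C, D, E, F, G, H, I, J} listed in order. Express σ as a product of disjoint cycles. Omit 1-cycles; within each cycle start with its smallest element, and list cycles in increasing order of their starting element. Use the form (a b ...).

Start at A and follow images: A → H → D → E → B → J → F → G → I → A, giving the cycle (A H D E B J F G I).
Continuing from each remaining unvisited element yields (A H D E B J F G I).

(A H D E B J F G I)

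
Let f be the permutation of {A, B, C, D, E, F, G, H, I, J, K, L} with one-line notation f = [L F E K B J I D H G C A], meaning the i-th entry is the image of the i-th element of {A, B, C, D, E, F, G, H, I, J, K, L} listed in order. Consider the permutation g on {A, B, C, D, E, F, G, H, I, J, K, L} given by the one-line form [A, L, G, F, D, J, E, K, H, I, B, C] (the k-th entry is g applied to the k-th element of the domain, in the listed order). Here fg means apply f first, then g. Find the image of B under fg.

(fg)(B) = g(f(B)). f(B) = F, then g(F) = J. So (fg)(B) = J.

J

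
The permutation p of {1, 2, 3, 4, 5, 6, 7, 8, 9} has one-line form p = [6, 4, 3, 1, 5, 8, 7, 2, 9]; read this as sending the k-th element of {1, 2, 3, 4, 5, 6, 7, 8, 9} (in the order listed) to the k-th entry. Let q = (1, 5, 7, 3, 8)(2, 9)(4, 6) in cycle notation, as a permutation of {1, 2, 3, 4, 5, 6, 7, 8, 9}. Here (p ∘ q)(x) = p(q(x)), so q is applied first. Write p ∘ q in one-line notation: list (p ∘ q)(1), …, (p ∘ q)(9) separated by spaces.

For each element, apply q then p: 1 → 5 → 5; 2 → 9 → 9; 3 → 8 → 2; 4 → 6 → 8; 5 → 7 → 7; 6 → 4 → 1; 7 → 3 → 3; 8 → 1 → 6; 9 → 2 → 4.
Collecting the images, p ∘ q = [5 9 2 8 7 1 3 6 4].

5 9 2 8 7 1 3 6 4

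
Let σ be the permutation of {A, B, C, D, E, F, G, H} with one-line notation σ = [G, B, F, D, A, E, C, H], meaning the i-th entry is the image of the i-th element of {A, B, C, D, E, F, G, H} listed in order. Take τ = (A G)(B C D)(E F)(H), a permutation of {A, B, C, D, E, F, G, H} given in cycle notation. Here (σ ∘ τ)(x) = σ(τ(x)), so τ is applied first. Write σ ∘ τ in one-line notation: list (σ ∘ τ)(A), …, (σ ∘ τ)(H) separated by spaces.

For each element, apply τ then σ: A → G → C; B → C → F; C → D → D; D → B → B; E → F → E; F → E → A; G → A → G; H → H → H.
Collecting the images, σ ∘ τ = [C F D B E A G H].

C F D B E A G H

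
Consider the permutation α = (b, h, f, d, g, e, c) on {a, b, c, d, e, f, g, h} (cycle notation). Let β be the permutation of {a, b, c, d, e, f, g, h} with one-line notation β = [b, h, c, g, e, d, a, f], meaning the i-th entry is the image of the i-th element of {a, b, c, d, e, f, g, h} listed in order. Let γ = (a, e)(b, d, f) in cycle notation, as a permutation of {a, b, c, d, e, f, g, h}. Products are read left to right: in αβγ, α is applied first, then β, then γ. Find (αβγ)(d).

e

Chase d: α(d) = g; β(g) = a; γ(a) = e. Hence (αβγ)(d) = e.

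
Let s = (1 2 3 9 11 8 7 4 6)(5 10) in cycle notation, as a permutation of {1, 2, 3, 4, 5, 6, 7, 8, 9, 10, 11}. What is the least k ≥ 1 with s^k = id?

18

The disjoint cycles have lengths 9, 2.
Since disjoint cycles commute, ord(s) = lcm(9, 2) = 18.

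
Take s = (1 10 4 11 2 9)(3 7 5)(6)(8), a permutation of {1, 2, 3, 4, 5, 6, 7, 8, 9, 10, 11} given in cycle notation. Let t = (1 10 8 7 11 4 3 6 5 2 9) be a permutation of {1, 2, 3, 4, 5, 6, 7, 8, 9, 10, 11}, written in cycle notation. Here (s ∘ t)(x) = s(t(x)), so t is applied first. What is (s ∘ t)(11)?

11

First apply t: t(11) = 4, then s(4) = 11. Thus (s ∘ t)(11) = 11.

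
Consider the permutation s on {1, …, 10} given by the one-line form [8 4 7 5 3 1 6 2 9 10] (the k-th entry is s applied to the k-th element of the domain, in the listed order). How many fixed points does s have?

2

The fixed points (elements with s(x) = x) are {9, 10}, so there are 2.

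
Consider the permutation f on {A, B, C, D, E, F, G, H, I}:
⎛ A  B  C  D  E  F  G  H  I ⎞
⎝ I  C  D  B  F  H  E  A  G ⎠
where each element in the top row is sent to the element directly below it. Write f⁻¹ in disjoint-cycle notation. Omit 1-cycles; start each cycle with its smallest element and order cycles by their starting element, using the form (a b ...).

The cycle decomposition of f is (A I G E F H)(B C D).
The inverse reverses every cycle; in canonical form, f⁻¹ = (A H F E G I)(B D C).

(A H F E G I)(B D C)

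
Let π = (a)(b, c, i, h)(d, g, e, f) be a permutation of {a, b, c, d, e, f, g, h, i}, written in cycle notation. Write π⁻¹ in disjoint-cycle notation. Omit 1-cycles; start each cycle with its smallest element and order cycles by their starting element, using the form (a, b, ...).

Inverting a permutation written in cycle notation just reverses the order within every cycle.
After reversing and putting each cycle's least element first, π⁻¹ = (b, h, i, c)(d, f, e, g).

(b, h, i, c)(d, f, e, g)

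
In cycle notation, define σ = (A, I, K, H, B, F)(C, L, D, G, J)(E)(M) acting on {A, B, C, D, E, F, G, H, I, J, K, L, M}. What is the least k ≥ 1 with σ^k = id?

30

The cycle type of σ is (6, 5, 1, 1).
The order of σ is the least common multiple of its cycle lengths: lcm(6, 5) = 30.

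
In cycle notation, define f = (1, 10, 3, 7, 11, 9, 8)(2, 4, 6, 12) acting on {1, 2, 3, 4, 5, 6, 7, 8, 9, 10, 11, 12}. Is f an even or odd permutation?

The cycle lengths are 7, 4, 1.
A cycle of length ℓ contributes ℓ−1 transpositions, so f is a product of 6 + 3 = 9 transpositions — odd.

odd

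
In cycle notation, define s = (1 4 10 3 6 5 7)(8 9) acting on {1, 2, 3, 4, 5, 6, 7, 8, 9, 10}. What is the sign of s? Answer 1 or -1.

-1

The cycle lengths are 7, 2, 1.
A cycle is odd iff its length is even; s has 1 even-length cycle, so sgn(s) = (−1)^1 and s is odd.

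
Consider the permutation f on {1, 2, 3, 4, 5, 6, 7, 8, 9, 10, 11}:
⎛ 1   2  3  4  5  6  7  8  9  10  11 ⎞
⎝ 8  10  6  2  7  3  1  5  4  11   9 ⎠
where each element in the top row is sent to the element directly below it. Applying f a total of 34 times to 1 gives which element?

Tracing 1 → 8 → … returns to 1 after 4 steps, so 1 lies in a 4-cycle (1 8 5 7).
Powers repeat with period 4 on this cycle, and 34 mod 4 = 2, so f^34(1) = f^2(1).
Advancing 2 steps from 1: 1 → 8 → 5.

5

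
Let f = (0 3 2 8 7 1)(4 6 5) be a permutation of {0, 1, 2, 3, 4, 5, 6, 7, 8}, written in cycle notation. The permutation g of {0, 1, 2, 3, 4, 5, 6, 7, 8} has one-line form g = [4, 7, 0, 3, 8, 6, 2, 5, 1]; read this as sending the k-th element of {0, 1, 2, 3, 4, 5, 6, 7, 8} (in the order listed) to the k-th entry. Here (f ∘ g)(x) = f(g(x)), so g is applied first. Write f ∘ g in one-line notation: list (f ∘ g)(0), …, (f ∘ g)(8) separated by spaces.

6 1 3 2 7 5 8 4 0

(f ∘ g)(x) = f(g(x)). Computing each image: f(g(0)) = f(4) = 6, f(g(1)) = f(7) = 1, f(g(2)) = f(0) = 3, f(g(3)) = f(3) = 2, f(g(4)) = f(8) = 7, f(g(5)) = f(6) = 5, f(g(6)) = f(2) = 8, f(g(7)) = f(5) = 4, f(g(8)) = f(1) = 0.
Hence f ∘ g = [6 1 3 2 7 5 8 4 0].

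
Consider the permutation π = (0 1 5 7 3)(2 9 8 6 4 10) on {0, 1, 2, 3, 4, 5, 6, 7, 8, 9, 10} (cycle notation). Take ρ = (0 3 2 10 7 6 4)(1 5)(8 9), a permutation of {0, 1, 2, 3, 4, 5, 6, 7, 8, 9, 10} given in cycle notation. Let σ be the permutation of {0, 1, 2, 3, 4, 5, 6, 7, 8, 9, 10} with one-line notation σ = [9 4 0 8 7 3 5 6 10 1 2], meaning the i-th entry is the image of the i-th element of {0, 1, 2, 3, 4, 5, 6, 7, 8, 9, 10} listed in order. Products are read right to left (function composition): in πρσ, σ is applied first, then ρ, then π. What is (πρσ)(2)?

Chase 2: σ(2) = 0; ρ(0) = 3; π(3) = 0. Hence (πρσ)(2) = 0.

0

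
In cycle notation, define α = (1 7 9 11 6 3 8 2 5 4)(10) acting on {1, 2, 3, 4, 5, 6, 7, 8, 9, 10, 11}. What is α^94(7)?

7 lies in the 10-cycle (1 7 9 11 6 3 8 2 5 4).
On a 10-cycle, α^10 is the identity, so α^94 = α^4 there (94 ≡ 4 mod 10).
Stepping 4 places around the cycle: 7 → 9 → 11 → 6 → 3.

3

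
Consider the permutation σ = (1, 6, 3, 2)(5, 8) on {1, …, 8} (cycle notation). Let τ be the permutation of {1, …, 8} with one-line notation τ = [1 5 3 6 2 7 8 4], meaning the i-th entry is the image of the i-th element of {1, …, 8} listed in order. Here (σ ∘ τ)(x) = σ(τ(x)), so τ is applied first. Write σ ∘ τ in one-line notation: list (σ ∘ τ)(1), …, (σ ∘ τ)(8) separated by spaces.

For each element, apply τ then σ: 1 → 1 → 6; 2 → 5 → 8; 3 → 3 → 2; 4 → 6 → 3; 5 → 2 → 1; 6 → 7 → 7; 7 → 8 → 5; 8 → 4 → 4.
Collecting the images, σ ∘ τ = [6 8 2 3 1 7 5 4].

6 8 2 3 1 7 5 4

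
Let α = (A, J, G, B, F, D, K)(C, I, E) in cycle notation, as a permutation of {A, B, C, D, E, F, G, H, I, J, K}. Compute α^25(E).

E lies in the 3-cycle (C, I, E).
Since the cycle has length 3, α^25 acts on it the same as α^1 (25 mod 3 = 1).
Stepping 1 place around the cycle: E → C.

C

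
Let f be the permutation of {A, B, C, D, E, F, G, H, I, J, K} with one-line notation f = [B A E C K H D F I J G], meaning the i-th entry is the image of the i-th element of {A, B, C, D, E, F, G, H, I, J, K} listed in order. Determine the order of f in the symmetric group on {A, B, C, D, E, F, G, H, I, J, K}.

Decomposing into disjoint cycles gives cycle lengths 5, 2, 2, 1, 1.
Since disjoint cycles commute, ord(f) = lcm(5, 2, 2) = 10.

10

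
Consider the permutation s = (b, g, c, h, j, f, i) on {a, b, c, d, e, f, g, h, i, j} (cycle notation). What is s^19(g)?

i

g lies in the 7-cycle (b, g, c, h, j, f, i).
Powers repeat with period 7 on this cycle, and 19 mod 7 = 5, so s^19(g) = s^5(g).
Advancing 5 steps from g: g → c → h → j → f → i.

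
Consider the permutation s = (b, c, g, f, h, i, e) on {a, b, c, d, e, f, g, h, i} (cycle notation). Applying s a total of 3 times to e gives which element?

e lies in the 7-cycle (b, c, g, f, h, i, e).
Stepping 3 places around the cycle: e → b → c → g.

g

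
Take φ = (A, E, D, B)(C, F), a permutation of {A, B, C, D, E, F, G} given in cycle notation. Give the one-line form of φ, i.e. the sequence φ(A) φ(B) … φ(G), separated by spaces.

E A F B D C G

Image by image: A↦E, B↦A, C↦F, D↦B, E↦D, F↦C, G↦G.
So the one-line form is E A F B D C G.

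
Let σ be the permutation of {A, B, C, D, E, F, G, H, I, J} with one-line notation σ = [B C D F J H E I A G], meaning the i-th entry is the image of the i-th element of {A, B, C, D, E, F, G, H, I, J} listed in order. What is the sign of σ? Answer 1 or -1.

In disjoint-cycle form the cycle lengths are 7, 3.
A cycle is odd iff its length is even; σ has 0 even-length cycles, so sgn(σ) = (−1)^0 and σ is even.

1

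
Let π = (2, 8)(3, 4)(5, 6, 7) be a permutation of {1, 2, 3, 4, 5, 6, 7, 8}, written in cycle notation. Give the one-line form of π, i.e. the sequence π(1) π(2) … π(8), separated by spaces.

Each element maps to the next entry in its cycle (wrapping to the front): 1↦1, 2↦8, 3↦4, 4↦3, 5↦6, 6↦7, 7↦5, 8↦2.
Listing these in domain order gives 1 8 4 3 6 7 5 2.

1 8 4 3 6 7 5 2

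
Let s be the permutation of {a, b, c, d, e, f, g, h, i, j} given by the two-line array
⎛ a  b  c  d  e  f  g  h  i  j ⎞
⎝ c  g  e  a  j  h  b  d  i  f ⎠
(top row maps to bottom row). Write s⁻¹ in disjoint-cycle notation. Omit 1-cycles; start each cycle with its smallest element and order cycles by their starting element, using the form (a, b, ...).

(a, d, h, f, j, e, c)(b, g)

First write s in disjoint cycles: (a, c, e, j, f, h, d)(b, g).
Reversing each cycle (and rotating so the smallest element leads) gives s⁻¹ = (a, d, h, f, j, e, c)(b, g).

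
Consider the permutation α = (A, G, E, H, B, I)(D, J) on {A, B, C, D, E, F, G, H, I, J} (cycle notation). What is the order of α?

6

The cycle type of α is (6, 2, 1, 1).
The order is lcm(6, 2) = 6.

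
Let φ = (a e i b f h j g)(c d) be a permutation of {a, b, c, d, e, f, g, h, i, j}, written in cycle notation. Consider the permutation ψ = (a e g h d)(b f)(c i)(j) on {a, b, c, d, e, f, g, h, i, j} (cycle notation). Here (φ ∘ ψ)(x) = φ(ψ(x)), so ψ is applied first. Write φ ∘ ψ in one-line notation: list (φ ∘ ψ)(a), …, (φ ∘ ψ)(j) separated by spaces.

For each element, apply ψ then φ: a → e → i; b → f → h; c → i → b; d → a → e; e → g → a; f → b → f; g → h → j; h → d → c; i → c → d; j → j → g.
Collecting the images, φ ∘ ψ = [i h b e a f j c d g].

i h b e a f j c d g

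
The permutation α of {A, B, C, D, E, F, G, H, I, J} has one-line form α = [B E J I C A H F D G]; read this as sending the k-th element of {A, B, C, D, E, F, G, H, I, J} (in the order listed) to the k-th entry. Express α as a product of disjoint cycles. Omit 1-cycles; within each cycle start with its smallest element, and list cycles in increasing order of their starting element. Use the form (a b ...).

Start at A and follow images: A → B → E → C → J → G → H → F → A, giving the cycle (A B E C J G H F).
Repeating from the next unused element and collecting all non-trivial cycles gives (A B E C J G H F)(D I).

(A B E C J G H F)(D I)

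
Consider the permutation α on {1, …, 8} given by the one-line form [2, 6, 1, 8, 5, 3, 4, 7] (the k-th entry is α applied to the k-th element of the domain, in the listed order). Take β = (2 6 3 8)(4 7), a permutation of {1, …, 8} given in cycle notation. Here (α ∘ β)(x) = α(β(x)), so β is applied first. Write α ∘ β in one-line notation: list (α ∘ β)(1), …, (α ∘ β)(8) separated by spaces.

Chase each element through β then α: 1 → 1 → 2; 2 → 6 → 3; 3 → 8 → 7; 4 → 7 → 4; 5 → 5 → 5; 6 → 3 → 1; 7 → 4 → 8; 8 → 2 → 6.
Collecting the images, α ∘ β = [2 3 7 4 5 1 8 6].

2 3 7 4 5 1 8 6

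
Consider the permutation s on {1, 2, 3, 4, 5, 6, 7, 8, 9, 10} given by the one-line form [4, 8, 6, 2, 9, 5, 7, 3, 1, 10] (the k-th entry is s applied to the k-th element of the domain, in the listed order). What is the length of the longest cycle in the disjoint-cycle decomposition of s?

Decomposing into disjoint cycles gives (1, 4, 2, 8, 3, 6, 5, 9); the longest has length 8.

8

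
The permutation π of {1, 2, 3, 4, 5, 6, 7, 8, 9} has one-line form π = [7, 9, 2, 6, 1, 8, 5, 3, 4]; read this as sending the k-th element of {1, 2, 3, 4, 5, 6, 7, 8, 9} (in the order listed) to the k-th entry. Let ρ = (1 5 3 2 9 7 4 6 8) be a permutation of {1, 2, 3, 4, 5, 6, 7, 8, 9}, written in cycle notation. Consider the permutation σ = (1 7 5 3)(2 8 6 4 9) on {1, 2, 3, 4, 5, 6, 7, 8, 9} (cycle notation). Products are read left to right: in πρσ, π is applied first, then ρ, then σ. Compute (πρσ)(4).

6

(πρσ)(4) = σ(ρ(π(4))). π(4) = 6, then ρ(6) = 8, then σ(8) = 6, so the result is 6.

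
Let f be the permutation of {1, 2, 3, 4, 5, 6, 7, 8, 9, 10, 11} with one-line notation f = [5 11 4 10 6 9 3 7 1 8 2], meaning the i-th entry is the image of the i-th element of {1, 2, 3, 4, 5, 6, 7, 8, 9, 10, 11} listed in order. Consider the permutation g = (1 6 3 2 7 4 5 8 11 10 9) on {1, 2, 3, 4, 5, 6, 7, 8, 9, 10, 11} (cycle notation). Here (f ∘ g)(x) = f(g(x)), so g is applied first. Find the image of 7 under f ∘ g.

(f ∘ g)(7) = f(g(7)). g(7) = 4, then f(4) = 10. So (f ∘ g)(7) = 10.

10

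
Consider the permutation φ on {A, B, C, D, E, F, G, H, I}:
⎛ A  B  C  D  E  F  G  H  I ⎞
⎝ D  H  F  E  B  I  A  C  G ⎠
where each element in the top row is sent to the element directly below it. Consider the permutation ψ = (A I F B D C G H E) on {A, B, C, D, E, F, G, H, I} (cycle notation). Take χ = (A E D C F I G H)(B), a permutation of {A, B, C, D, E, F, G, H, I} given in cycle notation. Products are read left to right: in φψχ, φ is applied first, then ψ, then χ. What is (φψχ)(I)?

Chase I: φ(I) = G; ψ(G) = H; χ(H) = A. Hence (φψχ)(I) = A.

A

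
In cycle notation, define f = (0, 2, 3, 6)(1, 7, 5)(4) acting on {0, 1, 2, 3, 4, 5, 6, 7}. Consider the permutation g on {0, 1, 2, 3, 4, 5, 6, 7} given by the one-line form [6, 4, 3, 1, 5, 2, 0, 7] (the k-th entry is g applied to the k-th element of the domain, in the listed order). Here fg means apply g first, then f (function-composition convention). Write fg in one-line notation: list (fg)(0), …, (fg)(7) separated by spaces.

0 4 6 7 1 3 2 5

Chase each element through g then f: 0 → 6 → 0; 1 → 4 → 4; 2 → 3 → 6; 3 → 1 → 7; 4 → 5 → 1; 5 → 2 → 3; 6 → 0 → 2; 7 → 7 → 5.
Collecting the images, fg = [0 4 6 7 1 3 2 5].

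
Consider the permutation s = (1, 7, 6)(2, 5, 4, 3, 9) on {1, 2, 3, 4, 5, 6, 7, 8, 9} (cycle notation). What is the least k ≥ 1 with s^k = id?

15

The cycle type of s is (5, 3, 1).
Since disjoint cycles commute, ord(s) = lcm(5, 3) = 15.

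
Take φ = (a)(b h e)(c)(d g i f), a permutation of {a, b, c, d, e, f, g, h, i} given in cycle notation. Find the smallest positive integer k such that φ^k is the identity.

The cycle type of φ is (4, 3, 1, 1).
The order is lcm(4, 3) = 12.

12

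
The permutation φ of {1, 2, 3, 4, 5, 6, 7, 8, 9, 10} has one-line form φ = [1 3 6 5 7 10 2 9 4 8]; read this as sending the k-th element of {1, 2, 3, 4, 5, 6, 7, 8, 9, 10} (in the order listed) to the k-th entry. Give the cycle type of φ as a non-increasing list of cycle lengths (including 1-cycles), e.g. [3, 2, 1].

[9, 1]

The disjoint cycles are (1)(2, 3, 6, 10, 8, 9, 4, 5, 7), with lengths 9, 1 in non-increasing order.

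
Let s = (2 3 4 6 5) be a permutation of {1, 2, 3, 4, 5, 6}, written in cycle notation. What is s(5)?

2

5 appears in (2 3 4 6 5); the next entry (wrapping around) is 2.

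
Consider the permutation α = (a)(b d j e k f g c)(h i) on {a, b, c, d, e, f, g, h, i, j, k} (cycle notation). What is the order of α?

The disjoint cycles have lengths 8, 2, 1.
The order of α is the least common multiple of its cycle lengths: lcm(8, 2) = 8.

8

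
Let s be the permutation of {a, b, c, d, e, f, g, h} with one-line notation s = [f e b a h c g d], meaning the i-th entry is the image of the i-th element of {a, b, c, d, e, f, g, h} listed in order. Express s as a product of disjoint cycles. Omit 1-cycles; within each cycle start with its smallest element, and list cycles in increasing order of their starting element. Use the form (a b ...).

Start at a and follow images: a → f → c → b → e → h → d → a, giving the cycle (a f c b e h d).
Repeating from the next unused element and collecting all non-trivial cycles gives (a f c b e h d).

(a f c b e h d)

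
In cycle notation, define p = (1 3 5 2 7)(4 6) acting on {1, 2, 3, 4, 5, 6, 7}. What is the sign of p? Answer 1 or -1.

The cycle lengths are 5, 2.
A cycle is odd iff its length is even; p has 1 even-length cycle, so sgn(p) = (−1)^1 and p is odd.

-1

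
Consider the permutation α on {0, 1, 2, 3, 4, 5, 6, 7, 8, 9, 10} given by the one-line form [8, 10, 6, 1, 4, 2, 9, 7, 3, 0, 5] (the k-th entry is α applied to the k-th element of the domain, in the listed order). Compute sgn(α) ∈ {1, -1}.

1

In disjoint-cycle form the cycle lengths are 9, 1, 1.
A cycle is odd iff its length is even; α has 0 even-length cycles, so sgn(α) = (−1)^0 and α is even.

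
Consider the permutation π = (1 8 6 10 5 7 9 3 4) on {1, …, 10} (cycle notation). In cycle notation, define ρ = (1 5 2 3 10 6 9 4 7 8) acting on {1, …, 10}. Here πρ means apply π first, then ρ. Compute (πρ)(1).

1

(πρ)(1) = ρ(π(1)). π(1) = 8, then ρ(8) = 1. So (πρ)(1) = 1.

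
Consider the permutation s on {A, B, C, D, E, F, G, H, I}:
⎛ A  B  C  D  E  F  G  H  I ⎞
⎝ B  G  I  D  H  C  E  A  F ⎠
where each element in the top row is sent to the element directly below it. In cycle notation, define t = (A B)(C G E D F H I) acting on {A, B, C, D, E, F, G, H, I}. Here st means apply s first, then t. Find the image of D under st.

First apply s: s(D) = D, then t(D) = F. Thus (st)(D) = F.

F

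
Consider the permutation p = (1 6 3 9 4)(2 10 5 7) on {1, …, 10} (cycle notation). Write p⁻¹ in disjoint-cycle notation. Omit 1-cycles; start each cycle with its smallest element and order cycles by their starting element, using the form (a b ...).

(1 4 9 3 6)(2 7 5 10)

If p sends a → b within a cycle, p⁻¹ sends b → a; equivalently, reverse each cycle.
After reversing and putting each cycle's least element first, p⁻¹ = (1 4 9 3 6)(2 7 5 10).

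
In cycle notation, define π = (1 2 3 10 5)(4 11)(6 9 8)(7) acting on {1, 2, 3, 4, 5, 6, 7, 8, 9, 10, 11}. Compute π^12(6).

6 lies in the 3-cycle (6 9 8).
On a 3-cycle, π^3 is the identity, so π^12 = π^0 there (12 ≡ 0 mod 3).
So π^12(6) = 6.

6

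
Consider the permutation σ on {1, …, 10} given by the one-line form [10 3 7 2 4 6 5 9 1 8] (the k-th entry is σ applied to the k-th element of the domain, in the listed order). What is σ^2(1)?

8

Tracing 1 → 10 → … returns to 1 after 4 steps, so 1 lies in a 4-cycle (1 10 8 9).
Advancing 2 steps from 1: 1 → 10 → 8.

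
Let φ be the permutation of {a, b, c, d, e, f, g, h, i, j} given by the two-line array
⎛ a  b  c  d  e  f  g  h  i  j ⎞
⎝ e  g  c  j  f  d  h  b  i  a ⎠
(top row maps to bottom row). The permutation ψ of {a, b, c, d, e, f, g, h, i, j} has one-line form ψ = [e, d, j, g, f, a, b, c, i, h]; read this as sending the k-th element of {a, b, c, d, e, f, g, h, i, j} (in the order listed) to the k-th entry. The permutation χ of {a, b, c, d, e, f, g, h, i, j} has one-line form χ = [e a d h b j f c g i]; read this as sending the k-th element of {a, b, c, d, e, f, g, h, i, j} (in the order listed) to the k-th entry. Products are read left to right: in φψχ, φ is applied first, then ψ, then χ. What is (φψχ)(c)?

Apply the permutations in order: φ(c) = c, then ψ(c) = j, then χ(j) = i. So (φψχ)(c) = i.

i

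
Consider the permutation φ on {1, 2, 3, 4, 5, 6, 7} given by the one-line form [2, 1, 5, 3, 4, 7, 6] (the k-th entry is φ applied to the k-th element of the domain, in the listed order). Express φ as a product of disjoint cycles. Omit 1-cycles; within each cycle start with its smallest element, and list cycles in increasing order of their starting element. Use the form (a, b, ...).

(1, 2)(3, 5, 4)(6, 7)

Iterating φ from 1 gives 1 → 2 → 1; that is the 2-cycle (1, 2).
Repeating from the next unused element and collecting all non-trivial cycles gives (1, 2)(3, 5, 4)(6, 7).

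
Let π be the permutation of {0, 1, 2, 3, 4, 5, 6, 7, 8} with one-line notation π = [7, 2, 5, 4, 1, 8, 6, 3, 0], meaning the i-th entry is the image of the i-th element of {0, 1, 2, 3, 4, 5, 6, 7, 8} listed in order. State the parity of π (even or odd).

odd

In disjoint-cycle form the cycle lengths are 8, 1.
A cycle of length ℓ contributes ℓ−1 transpositions, so π is a product of 7 transpositions — odd.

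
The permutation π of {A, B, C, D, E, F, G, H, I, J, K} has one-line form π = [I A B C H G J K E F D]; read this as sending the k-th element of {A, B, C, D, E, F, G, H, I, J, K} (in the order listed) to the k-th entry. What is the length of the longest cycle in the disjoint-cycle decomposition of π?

8

Decomposing into disjoint cycles gives (A I E H K D C B)(F G J); the longest has length 8.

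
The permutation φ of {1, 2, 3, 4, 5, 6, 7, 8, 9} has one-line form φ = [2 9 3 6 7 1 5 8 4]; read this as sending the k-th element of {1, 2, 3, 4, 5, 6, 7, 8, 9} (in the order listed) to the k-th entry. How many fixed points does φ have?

The fixed points (elements with φ(x) = x) are {3, 8}, so there are 2.

2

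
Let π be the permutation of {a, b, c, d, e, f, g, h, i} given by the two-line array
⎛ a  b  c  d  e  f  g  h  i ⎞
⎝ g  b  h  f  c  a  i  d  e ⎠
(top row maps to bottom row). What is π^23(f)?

Tracing f → a → … returns to f after 8 steps, so f lies in an 8-cycle (a, g, i, e, c, h, d, f).
Since the cycle has length 8, π^23 acts on it the same as π^7 (23 mod 8 = 7).
Stepping 7 places around the cycle: f → a → g → i → e → c → h → d.

d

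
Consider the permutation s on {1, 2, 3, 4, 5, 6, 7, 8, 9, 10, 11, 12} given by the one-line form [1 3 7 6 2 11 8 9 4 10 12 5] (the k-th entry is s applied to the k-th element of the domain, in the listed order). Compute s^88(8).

Tracing 8 → 9 → … returns to 8 after 10 steps, so 8 lies in a 10-cycle (2, 3, 7, 8, 9, 4, 6, 11, 12, 5).
Powers repeat with period 10 on this cycle, and 88 mod 10 = 8, so s^88(8) = s^8(8).
Advancing 8 steps from 8: 8 → 9 → 4 → 6 → 11 → 12 → 5 → 2 → 3.

3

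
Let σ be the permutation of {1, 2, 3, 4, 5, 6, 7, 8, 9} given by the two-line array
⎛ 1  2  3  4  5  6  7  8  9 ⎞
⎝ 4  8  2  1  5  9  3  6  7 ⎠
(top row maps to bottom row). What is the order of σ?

6

Writing σ as disjoint cycles, the cycle lengths are 6, 2, 1.
Since disjoint cycles commute, ord(σ) = lcm(6, 2) = 6.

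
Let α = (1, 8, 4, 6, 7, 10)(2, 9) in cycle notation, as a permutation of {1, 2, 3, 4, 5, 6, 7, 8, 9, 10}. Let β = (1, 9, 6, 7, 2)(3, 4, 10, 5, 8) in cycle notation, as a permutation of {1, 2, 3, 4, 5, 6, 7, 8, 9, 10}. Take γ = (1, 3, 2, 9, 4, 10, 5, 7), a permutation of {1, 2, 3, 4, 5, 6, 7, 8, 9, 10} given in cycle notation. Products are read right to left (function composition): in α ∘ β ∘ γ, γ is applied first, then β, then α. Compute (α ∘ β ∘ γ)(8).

3

Chase 8: γ(8) = 8; β(8) = 3; α(3) = 3. Hence (α ∘ β ∘ γ)(8) = 3.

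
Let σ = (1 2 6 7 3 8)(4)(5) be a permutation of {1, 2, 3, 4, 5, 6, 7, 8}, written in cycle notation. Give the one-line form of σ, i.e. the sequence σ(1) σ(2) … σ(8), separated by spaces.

2 6 8 4 5 7 3 1

Image by image: 1↦2, 2↦6, 3↦8, 4↦4, 5↦5, 6↦7, 7↦3, 8↦1.
So the one-line form is 2 6 8 4 5 7 3 1.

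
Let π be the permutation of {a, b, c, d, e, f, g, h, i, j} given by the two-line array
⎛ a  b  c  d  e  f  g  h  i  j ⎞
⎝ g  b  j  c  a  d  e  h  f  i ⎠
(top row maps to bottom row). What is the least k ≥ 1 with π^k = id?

Decomposing into disjoint cycles gives cycle lengths 5, 3, 1, 1.
The order of π is the least common multiple of its cycle lengths: lcm(5, 3) = 15.

15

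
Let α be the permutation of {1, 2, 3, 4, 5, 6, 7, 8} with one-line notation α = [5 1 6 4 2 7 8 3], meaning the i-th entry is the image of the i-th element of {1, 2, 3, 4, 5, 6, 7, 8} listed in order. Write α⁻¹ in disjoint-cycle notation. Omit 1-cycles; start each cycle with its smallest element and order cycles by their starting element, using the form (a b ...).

The cycle decomposition of α is (1 5 2)(3 6 7 8).
Reversing each cycle (and rotating so the smallest element leads) gives α⁻¹ = (1 2 5)(3 8 7 6).

(1 2 5)(3 8 7 6)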